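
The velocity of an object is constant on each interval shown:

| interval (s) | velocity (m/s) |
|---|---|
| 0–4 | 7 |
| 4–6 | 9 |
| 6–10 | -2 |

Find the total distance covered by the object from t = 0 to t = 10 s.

54 m

Distance (not displacement) is the total path length: add the absolute areas under v-t.
0–4 s: |7| × 4 = 28 m
4–6 s: |9| × 2 = 18 m
6–10 s: |-2| × 4 = 8 m
Total distance = 54 m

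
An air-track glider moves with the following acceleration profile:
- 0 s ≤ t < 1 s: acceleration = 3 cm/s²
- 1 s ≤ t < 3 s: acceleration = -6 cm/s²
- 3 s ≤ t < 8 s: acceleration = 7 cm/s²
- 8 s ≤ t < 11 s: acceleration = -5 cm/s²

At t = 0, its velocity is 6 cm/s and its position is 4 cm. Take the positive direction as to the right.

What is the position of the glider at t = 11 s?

On each constant-a segment, Δv = aΔt and Δx = v₀Δt + ½aΔt²; chain segment to segment.
0–1 s: v starts 6 cm/s; Δx = 6·1 + ½·3·1² = 7.5 cm; v ends 9 cm/s.
1–3 s: v starts 9 cm/s; Δx = 9·2 + ½·-6·2² = 6 cm; v ends -3 cm/s.
3–8 s: v starts -3 cm/s; Δx = -3·5 + ½·7·5² = 72.5 cm; v ends 32 cm/s.
8–11 s: v starts 32 cm/s; Δx = 32·3 + ½·-5·3² = 73.5 cm; v ends 17 cm/s.
x(11) = 4 + Σ Δx = 163.5 cm.

163.5 cm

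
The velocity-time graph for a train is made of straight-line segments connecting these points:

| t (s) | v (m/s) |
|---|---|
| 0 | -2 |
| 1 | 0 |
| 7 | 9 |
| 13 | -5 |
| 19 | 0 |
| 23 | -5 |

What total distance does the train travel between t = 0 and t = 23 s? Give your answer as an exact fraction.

Total distance travelled is ∫|v| dt — sum the magnitudes of each area piece.
0–1 s: |½(-2 + 0)(1)| = 1 m
1–7 s: |½(0 + 9)(6)| = 27 m
7–13 s: v = 0 at t = 76/7 s; triangle areas 243/14 + 75/14 = 159/7 m
13–19 s: |½(-5 + 0)(6)| = 15 m
19–23 s: |½(0 + -5)(4)| = 10 m
Total distance = 530/7 m

530/7 m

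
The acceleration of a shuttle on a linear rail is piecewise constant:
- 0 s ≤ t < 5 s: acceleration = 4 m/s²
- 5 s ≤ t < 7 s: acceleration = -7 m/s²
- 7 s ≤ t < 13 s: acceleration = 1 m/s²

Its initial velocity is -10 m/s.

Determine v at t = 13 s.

Δv equals the area under the a-t graph; then v = v₀ + Δv.
0–5 s: 4 × 5 = 20 m/s
5–7 s: -7 × 2 = -14 m/s
7–13 s: 1 × 6 = 6 m/s
Δv = 12 m/s, so v(13) = -10 + (12) = 2 m/s.

2 m/s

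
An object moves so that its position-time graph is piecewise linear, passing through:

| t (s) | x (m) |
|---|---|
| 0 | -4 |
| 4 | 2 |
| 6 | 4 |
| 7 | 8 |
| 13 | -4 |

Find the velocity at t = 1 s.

1.5 m/s

Velocity is the slope of the x-t graph on 0–4 s: (2 − -4)/(4 − 0) = 1.5 m/s.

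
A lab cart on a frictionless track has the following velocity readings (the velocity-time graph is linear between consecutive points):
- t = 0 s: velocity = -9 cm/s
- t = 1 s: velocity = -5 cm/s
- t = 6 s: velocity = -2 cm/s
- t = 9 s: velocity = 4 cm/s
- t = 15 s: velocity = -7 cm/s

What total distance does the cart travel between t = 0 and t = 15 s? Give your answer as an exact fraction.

Distance (not displacement) is the total path length: add the absolute areas under v-t.
0–1 s: |½(-9 + -5)(1)| = 7 cm
1–6 s: |½(-5 + -2)(5)| = 17.5 cm
6–9 s: v = 0 at t = 7 s; triangle areas 1 + 4 = 5 cm
9–15 s: v = 0 at t = 123/11 s; triangle areas 48/11 + 147/11 = 195/11 cm
Total distance = 1039/22 cm

1039/22 cm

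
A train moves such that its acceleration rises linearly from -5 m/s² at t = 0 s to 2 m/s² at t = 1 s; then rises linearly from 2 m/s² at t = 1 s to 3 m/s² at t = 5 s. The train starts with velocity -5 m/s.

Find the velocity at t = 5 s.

Δv equals the area under the a-t graph; then v = v₀ + Δv.
0–1 s: ½(-5 + 2)(1) = -1.5 m/s
1–5 s: ½(2 + 3)(4) = 10 m/s
Δv = 8.5 m/s, so v(5) = -5 + (8.5) = 3.5 m/s.

3.5 m/s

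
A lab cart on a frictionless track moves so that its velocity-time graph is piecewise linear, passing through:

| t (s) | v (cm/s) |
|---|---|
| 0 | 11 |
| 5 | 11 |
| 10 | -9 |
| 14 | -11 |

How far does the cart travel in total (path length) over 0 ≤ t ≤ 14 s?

120.25 cm

Distance (not displacement) is the total path length: add the absolute areas under v-t.
0–5 s: |11| × 5 = 55 cm
5–10 s: v = 0 at t = 7.75 s; triangle areas 15.125 + 10.125 = 25.25 cm
10–14 s: |½(-9 + -11)(4)| = 40 cm
Total distance = 120.25 cm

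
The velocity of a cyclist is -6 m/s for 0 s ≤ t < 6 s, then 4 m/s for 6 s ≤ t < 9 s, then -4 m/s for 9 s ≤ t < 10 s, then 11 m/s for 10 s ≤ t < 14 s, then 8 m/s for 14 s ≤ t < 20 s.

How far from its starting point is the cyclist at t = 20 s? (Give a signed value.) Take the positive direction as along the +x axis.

64 m

Net displacement equals the area under the velocity-time graph (areas below the axis count negative).
0–6 s: -6 × 6 = -36 m
6–9 s: 4 × 3 = 12 m
9–10 s: -4 × 1 = -4 m
10–14 s: 11 × 4 = 44 m
14–20 s: 8 × 6 = 48 m
Net displacement = 64 m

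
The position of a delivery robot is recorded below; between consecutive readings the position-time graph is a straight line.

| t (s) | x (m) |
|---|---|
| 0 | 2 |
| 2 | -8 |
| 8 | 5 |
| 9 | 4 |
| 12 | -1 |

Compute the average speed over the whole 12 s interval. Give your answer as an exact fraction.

Average speed = (total path length)/(elapsed time); on a piecewise-linear x-t graph the path length is Σ|Δx|.
0–2 s: |Δx| = |-8 − 2| = 10 m
2–8 s: |Δx| = |5 − -8| = 13 m
8–9 s: |Δx| = |4 − 5| = 1 m
9–12 s: |Δx| = |-1 − 4| = 5 m
Total path = 29 m; average speed = 29/12 = 29/12 m/s.

29/12 m/s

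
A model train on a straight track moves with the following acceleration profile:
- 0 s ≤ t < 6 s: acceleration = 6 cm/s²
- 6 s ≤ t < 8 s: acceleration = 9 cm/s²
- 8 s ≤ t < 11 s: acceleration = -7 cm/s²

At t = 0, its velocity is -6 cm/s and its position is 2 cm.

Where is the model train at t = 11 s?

On each constant-a segment, Δv = aΔt and Δx = v₀Δt + ½aΔt²; chain segment to segment.
0–6 s: v starts -6 cm/s; Δx = -6·6 + ½·6·6² = 72 cm; v ends 30 cm/s.
6–8 s: v starts 30 cm/s; Δx = 30·2 + ½·9·2² = 78 cm; v ends 48 cm/s.
8–11 s: v starts 48 cm/s; Δx = 48·3 + ½·-7·3² = 112.5 cm; v ends 27 cm/s.
x(11) = 2 + Σ Δx = 264.5 cm.

264.5 cm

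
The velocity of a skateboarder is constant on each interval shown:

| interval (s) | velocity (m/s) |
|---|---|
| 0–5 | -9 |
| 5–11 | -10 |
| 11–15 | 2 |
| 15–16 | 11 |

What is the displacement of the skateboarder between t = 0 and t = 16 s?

Displacement is the signed area under the v-t curve.
0–5 s: -9 × 5 = -45 m
5–11 s: -10 × 6 = -60 m
11–15 s: 2 × 4 = 8 m
15–16 s: 11 × 1 = 11 m
Net displacement = -86 m

-86 m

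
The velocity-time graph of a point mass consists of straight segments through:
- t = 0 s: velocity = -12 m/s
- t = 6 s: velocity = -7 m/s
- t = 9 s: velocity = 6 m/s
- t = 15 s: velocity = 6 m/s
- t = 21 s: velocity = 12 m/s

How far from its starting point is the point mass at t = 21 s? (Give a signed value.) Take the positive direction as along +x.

Net displacement equals the area under the velocity-time graph (areas below the axis count negative).
0–6 s: ½(-12 + -7)(6) = -57 m
6–9 s: ½(-7 + 6)(3) = -1.5 m
9–15 s: 6 × 6 = 36 m
15–21 s: ½(6 + 12)(6) = 54 m
Net displacement = 31.5 m

31.5 m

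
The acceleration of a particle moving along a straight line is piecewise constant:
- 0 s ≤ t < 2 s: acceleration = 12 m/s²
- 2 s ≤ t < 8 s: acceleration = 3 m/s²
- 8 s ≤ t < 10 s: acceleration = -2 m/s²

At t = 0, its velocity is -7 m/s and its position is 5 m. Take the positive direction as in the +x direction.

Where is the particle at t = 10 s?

On each constant-a segment, Δv = aΔt and Δx = v₀Δt + ½aΔt²; chain segment to segment.
0–2 s: v starts -7 m/s; Δx = -7·2 + ½·12·2² = 10 m; v ends 17 m/s.
2–8 s: v starts 17 m/s; Δx = 17·6 + ½·3·6² = 156 m; v ends 35 m/s.
8–10 s: v starts 35 m/s; Δx = 35·2 + ½·-2·2² = 66 m; v ends 31 m/s.
x(10) = 5 + Σ Δx = 237 m.

237 m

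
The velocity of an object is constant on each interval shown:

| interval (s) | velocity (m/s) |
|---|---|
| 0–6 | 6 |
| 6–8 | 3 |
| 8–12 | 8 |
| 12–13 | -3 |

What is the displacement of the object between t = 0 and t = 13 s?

71 m

Displacement is the signed area under the v-t curve.
0–6 s: 6 × 6 = 36 m
6–8 s: 3 × 2 = 6 m
8–12 s: 8 × 4 = 32 m
12–13 s: -3 × 1 = -3 m
Net displacement = 71 m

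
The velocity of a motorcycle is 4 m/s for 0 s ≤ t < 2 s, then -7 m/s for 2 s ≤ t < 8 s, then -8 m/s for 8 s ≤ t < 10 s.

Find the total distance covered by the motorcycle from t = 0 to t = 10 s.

66 m

Total distance travelled is ∫|v| dt — sum the magnitudes of each area piece.
0–2 s: |4| × 2 = 8 m
2–8 s: |-7| × 6 = 42 m
8–10 s: |-8| × 2 = 16 m
Total distance = 66 m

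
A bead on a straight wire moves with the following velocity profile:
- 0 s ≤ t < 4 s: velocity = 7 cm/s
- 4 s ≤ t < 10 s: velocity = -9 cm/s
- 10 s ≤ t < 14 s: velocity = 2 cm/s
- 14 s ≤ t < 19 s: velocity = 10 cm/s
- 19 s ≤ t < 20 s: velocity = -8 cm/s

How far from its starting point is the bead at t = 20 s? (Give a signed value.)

24 cm

Net displacement equals the area under the velocity-time graph (areas below the axis count negative).
0–4 s: 7 × 4 = 28 cm
4–10 s: -9 × 6 = -54 cm
10–14 s: 2 × 4 = 8 cm
14–19 s: 10 × 5 = 50 cm
19–20 s: -8 × 1 = -8 cm
Net displacement = 24 cm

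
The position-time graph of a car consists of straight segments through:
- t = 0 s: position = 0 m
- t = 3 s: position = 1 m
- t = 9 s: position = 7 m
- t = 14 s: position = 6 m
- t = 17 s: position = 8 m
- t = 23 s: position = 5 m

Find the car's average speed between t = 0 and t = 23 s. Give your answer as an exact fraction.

13/23 m/s

Average speed = (total path length)/(elapsed time); on a piecewise-linear x-t graph the path length is Σ|Δx|.
0–3 s: |Δx| = |1 − 0| = 1 m
3–9 s: |Δx| = |7 − 1| = 6 m
9–14 s: |Δx| = |6 − 7| = 1 m
14–17 s: |Δx| = |8 − 6| = 2 m
17–23 s: |Δx| = |5 − 8| = 3 m
Total path = 13 m; average speed = 13/23 = 13/23 m/s.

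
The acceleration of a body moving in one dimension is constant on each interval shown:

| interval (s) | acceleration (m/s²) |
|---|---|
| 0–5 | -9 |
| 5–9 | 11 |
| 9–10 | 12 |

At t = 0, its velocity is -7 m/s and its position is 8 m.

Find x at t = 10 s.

On each constant-a segment, Δv = aΔt and Δx = v₀Δt + ½aΔt²; chain segment to segment.
0–5 s: v starts -7 m/s; Δx = -7·5 + ½·-9·5² = -147.5 m; v ends -52 m/s.
5–9 s: v starts -52 m/s; Δx = -52·4 + ½·11·4² = -120 m; v ends -8 m/s.
9–10 s: v starts -8 m/s; Δx = -8·1 + ½·12·1² = -2 m; v ends 4 m/s.
x(10) = 8 + Σ Δx = -261.5 m.

-261.5 m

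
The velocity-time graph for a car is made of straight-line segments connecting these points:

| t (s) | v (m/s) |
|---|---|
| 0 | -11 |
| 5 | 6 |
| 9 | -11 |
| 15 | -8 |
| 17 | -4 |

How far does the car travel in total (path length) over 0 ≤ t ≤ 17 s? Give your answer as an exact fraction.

3759/34 m

Distance (not displacement) is the total path length: add the absolute areas under v-t.
0–5 s: v = 0 at t = 55/17 s; triangle areas 605/34 + 90/17 = 785/34 m
5–9 s: v = 0 at t = 109/17 s; triangle areas 72/17 + 242/17 = 314/17 m
9–15 s: |½(-11 + -8)(6)| = 57 m
15–17 s: |½(-8 + -4)(2)| = 12 m
Total distance = 3759/34 m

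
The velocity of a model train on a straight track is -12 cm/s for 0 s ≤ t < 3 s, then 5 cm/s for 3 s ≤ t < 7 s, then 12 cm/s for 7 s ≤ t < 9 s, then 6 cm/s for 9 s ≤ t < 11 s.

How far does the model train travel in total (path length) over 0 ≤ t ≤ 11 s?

Distance (not displacement) is the total path length: add the absolute areas under v-t.
0–3 s: |-12| × 3 = 36 cm
3–7 s: |5| × 4 = 20 cm
7–9 s: |12| × 2 = 24 cm
9–11 s: |6| × 2 = 12 cm
Total distance = 92 cm

92 cm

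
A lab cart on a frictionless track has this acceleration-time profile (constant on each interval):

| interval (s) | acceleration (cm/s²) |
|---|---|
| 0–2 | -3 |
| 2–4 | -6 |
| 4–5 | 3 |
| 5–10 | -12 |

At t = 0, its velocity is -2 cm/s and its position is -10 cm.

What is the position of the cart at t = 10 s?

On each constant-a segment, Δv = aΔt and Δx = v₀Δt + ½aΔt²; chain segment to segment.
0–2 s: v starts -2 cm/s; Δx = -2·2 + ½·-3·2² = -10 cm; v ends -8 cm/s.
2–4 s: v starts -8 cm/s; Δx = -8·2 + ½·-6·2² = -28 cm; v ends -20 cm/s.
4–5 s: v starts -20 cm/s; Δx = -20·1 + ½·3·1² = -18.5 cm; v ends -17 cm/s.
5–10 s: v starts -17 cm/s; Δx = -17·5 + ½·-12·5² = -235 cm; v ends -77 cm/s.
x(10) = -10 + Σ Δx = -301.5 cm.

-301.5 cm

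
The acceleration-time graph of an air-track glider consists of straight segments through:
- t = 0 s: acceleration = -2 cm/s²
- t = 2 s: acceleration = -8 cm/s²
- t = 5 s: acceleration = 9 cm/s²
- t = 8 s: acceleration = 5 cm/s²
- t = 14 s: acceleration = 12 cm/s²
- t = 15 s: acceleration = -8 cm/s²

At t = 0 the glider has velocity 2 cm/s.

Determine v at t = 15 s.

67.5 cm/s

Δv equals the area under the a-t graph; then v = v₀ + Δv.
0–2 s: ½(-2 + -8)(2) = -10 cm/s
2–5 s: ½(-8 + 9)(3) = 1.5 cm/s
5–8 s: ½(9 + 5)(3) = 21 cm/s
8–14 s: ½(5 + 12)(6) = 51 cm/s
14–15 s: ½(12 + -8)(1) = 2 cm/s
Δv = 65.5 cm/s, so v(15) = 2 + (65.5) = 67.5 cm/s.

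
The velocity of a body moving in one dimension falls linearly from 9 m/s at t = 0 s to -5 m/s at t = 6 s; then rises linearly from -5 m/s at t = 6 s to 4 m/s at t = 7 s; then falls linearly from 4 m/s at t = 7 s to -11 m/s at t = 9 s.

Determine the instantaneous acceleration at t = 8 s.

-7.5 m/s²

Acceleration is the slope of the v-t graph on 7–9 s: (-11 − 4)/(9 − 7) = -7.5 m/s².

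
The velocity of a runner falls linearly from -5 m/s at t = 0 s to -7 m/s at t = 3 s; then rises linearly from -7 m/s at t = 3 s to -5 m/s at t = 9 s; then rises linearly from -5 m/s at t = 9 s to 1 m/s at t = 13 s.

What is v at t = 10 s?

On 9–13 s the graph is linear from -5 to 1 m/s: v(10) = -5 + (1 − -5)·(10 − 9)/(13 − 9) = -3.5 m/s.

-3.5 m/s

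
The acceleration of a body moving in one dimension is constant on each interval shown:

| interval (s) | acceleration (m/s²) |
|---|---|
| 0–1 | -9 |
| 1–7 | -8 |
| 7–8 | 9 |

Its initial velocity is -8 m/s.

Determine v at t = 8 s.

Δv equals the area under the a-t graph; then v = v₀ + Δv.
0–1 s: -9 × 1 = -9 m/s
1–7 s: -8 × 6 = -48 m/s
7–8 s: 9 × 1 = 9 m/s
Δv = -48 m/s, so v(8) = -8 + (-48) = -56 m/s.

-56 m/s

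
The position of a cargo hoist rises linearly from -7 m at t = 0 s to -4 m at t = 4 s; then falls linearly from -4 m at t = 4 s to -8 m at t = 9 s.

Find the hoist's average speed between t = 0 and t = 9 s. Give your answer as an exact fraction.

7/9 m/s

Average speed = (total path length)/(elapsed time); on a piecewise-linear x-t graph the path length is Σ|Δx|.
0–4 s: |Δx| = |-4 − -7| = 3 m
4–9 s: |Δx| = |-8 − -4| = 4 m
Total path = 7 m; average speed = 7/9 = 7/9 m/s.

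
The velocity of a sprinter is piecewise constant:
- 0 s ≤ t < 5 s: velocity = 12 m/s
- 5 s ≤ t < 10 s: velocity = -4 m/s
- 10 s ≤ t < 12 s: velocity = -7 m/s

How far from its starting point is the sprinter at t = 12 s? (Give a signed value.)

Net displacement equals the area under the velocity-time graph (areas below the axis count negative).
0–5 s: 12 × 5 = 60 m
5–10 s: -4 × 5 = -20 m
10–12 s: -7 × 2 = -14 m
Net displacement = 26 m

26 m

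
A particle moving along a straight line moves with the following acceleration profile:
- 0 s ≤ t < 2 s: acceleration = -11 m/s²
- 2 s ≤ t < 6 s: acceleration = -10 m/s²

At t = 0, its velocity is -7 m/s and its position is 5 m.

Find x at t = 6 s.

On each constant-a segment, Δv = aΔt and Δx = v₀Δt + ½aΔt²; chain segment to segment.
0–2 s: v starts -7 m/s; Δx = -7·2 + ½·-11·2² = -36 m; v ends -29 m/s.
2–6 s: v starts -29 m/s; Δx = -29·4 + ½·-10·4² = -196 m; v ends -69 m/s.
x(6) = 5 + Σ Δx = -227 m.

-227 m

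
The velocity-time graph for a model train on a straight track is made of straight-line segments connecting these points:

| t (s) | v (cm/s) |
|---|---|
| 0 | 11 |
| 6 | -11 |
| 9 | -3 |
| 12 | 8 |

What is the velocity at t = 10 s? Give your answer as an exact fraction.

2/3 cm/s

On 9–12 s the graph is linear from -3 to 8 cm/s: v(10) = -3 + (8 − -3)·(10 − 9)/(12 − 9) = 2/3 cm/s.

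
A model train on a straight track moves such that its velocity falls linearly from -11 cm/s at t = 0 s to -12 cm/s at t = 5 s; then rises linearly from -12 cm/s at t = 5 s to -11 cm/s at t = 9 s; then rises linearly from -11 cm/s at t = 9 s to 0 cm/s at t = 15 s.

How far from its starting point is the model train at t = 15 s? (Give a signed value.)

Displacement is the signed area under the v-t curve.
0–5 s: ½(-11 + -12)(5) = -57.5 cm
5–9 s: ½(-12 + -11)(4) = -46 cm
9–15 s: ½(-11 + 0)(6) = -33 cm
Net displacement = -136.5 cm

-136.5 cm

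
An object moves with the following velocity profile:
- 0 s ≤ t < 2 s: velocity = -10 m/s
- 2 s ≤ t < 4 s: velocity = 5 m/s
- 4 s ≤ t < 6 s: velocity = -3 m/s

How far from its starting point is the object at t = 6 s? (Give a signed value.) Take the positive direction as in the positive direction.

-16 m

Net displacement equals the area under the velocity-time graph (areas below the axis count negative).
0–2 s: -10 × 2 = -20 m
2–4 s: 5 × 2 = 10 m
4–6 s: -3 × 2 = -6 m
Net displacement = -16 m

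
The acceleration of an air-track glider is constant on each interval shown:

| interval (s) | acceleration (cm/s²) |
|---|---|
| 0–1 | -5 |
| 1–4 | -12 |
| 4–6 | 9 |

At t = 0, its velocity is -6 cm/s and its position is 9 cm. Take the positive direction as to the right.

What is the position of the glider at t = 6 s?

-162.5 cm

On each constant-a segment, Δv = aΔt and Δx = v₀Δt + ½aΔt²; chain segment to segment.
0–1 s: v starts -6 cm/s; Δx = -6·1 + ½·-5·1² = -8.5 cm; v ends -11 cm/s.
1–4 s: v starts -11 cm/s; Δx = -11·3 + ½·-12·3² = -87 cm; v ends -47 cm/s.
4–6 s: v starts -47 cm/s; Δx = -47·2 + ½·9·2² = -76 cm; v ends -29 cm/s.
x(6) = 9 + Σ Δx = -162.5 cm.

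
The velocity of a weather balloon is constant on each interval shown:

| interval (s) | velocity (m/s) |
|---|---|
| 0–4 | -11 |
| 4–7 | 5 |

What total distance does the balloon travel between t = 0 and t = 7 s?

Total distance travelled is ∫|v| dt — sum the magnitudes of each area piece.
0–4 s: |-11| × 4 = 44 m
4–7 s: |5| × 3 = 15 m
Total distance = 59 m

59 m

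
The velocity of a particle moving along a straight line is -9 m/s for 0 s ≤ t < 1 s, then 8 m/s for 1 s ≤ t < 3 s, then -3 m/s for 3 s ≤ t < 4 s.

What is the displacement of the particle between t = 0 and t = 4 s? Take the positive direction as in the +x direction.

Displacement is the signed area under the v-t curve.
0–1 s: -9 × 1 = -9 m
1–3 s: 8 × 2 = 16 m
3–4 s: -3 × 1 = -3 m
Net displacement = 4 m

4 m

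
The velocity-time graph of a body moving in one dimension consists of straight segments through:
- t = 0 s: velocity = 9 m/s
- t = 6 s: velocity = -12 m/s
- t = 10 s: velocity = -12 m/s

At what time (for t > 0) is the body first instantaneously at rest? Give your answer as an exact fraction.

t = 18/7 s

v changes sign on 0–6 s (from 9 to -12); the graph is linear there, so v = 0 at t = 0 + (-9)·(6 − 0)/(-12 − 9) = 18/7 s.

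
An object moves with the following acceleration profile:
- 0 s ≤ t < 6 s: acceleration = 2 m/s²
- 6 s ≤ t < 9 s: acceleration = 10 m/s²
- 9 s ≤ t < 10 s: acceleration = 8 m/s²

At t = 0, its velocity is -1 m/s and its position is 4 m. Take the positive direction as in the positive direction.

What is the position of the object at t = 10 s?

157 m

On each constant-a segment, Δv = aΔt and Δx = v₀Δt + ½aΔt²; chain segment to segment.
0–6 s: v starts -1 m/s; Δx = -1·6 + ½·2·6² = 30 m; v ends 11 m/s.
6–9 s: v starts 11 m/s; Δx = 11·3 + ½·10·3² = 78 m; v ends 41 m/s.
9–10 s: v starts 41 m/s; Δx = 41·1 + ½·8·1² = 45 m; v ends 49 m/s.
x(10) = 4 + Σ Δx = 157 m.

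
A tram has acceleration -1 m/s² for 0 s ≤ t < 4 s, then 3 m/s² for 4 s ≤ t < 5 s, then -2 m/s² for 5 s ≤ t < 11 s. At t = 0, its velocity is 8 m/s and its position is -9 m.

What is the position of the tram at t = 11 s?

On each constant-a segment, Δv = aΔt and Δx = v₀Δt + ½aΔt²; chain segment to segment.
0–4 s: v starts 8 m/s; Δx = 8·4 + ½·-1·4² = 24 m; v ends 4 m/s.
4–5 s: v starts 4 m/s; Δx = 4·1 + ½·3·1² = 5.5 m; v ends 7 m/s.
5–11 s: v starts 7 m/s; Δx = 7·6 + ½·-2·6² = 6 m; v ends -5 m/s.
x(11) = -9 + Σ Δx = 26.5 m.

26.5 m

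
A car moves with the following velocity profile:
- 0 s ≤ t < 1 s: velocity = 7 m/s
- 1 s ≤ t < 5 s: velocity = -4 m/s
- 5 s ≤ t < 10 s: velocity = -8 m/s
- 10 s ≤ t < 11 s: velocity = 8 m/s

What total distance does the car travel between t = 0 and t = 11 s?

71 m

Distance (not displacement) is the total path length: add the absolute areas under v-t.
0–1 s: |7| × 1 = 7 m
1–5 s: |-4| × 4 = 16 m
5–10 s: |-8| × 5 = 40 m
10–11 s: |8| × 1 = 8 m
Total distance = 71 m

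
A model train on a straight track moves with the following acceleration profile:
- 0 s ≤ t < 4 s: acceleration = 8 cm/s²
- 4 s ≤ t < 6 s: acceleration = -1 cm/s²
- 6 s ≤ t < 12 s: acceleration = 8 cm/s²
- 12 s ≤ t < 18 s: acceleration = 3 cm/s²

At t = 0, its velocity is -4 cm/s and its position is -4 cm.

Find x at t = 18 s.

896 cm

On each constant-a segment, Δv = aΔt and Δx = v₀Δt + ½aΔt²; chain segment to segment.
0–4 s: v starts -4 cm/s; Δx = -4·4 + ½·8·4² = 48 cm; v ends 28 cm/s.
4–6 s: v starts 28 cm/s; Δx = 28·2 + ½·-1·2² = 54 cm; v ends 26 cm/s.
6–12 s: v starts 26 cm/s; Δx = 26·6 + ½·8·6² = 300 cm; v ends 74 cm/s.
12–18 s: v starts 74 cm/s; Δx = 74·6 + ½·3·6² = 498 cm; v ends 92 cm/s.
x(18) = -4 + Σ Δx = 896 cm.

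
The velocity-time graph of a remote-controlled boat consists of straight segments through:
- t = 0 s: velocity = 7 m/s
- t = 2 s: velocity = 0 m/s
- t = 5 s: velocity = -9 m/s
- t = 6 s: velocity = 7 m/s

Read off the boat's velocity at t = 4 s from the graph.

On 2–5 s the graph is linear from 0 to -9 m/s: v(4) = 0 + (-9 − 0)·(4 − 2)/(5 − 2) = -6 m/s.

-6 m/s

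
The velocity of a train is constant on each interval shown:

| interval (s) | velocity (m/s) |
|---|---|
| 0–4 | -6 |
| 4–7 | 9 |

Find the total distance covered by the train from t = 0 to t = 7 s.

Total distance travelled is ∫|v| dt — sum the magnitudes of each area piece.
0–4 s: |-6| × 4 = 24 m
4–7 s: |9| × 3 = 27 m
Total distance = 51 m

51 m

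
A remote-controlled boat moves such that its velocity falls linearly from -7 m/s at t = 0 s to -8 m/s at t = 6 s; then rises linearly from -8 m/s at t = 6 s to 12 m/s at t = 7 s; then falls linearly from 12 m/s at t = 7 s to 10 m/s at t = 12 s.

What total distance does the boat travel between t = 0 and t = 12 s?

105.2 m

Total distance travelled is ∫|v| dt — sum the magnitudes of each area piece.
0–6 s: |½(-7 + -8)(6)| = 45 m
6–7 s: v = 0 at t = 6.4 s; triangle areas 1.6 + 3.6 = 5.2 m
7–12 s: |½(12 + 10)(5)| = 55 m
Total distance = 105.2 m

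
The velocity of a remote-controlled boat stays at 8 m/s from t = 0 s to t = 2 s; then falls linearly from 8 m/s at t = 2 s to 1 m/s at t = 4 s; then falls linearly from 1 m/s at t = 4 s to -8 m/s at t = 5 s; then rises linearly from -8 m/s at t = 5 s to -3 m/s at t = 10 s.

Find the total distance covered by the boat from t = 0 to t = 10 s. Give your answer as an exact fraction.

505/9 m

Distance (not displacement) is the total path length: add the absolute areas under v-t.
0–2 s: |8| × 2 = 16 m
2–4 s: |½(8 + 1)(2)| = 9 m
4–5 s: v = 0 at t = 37/9 s; triangle areas 1/18 + 32/9 = 65/18 m
5–10 s: |½(-8 + -3)(5)| = 27.5 m
Total distance = 505/9 m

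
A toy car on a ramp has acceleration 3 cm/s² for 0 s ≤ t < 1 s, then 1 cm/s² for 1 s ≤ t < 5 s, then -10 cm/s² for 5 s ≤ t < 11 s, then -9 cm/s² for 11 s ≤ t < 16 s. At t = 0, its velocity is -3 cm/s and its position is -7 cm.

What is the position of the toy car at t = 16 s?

-549 cm

On each constant-a segment, Δv = aΔt and Δx = v₀Δt + ½aΔt²; chain segment to segment.
0–1 s: v starts -3 cm/s; Δx = -3·1 + ½·3·1² = -1.5 cm; v ends 0 cm/s.
1–5 s: v starts 0 cm/s; Δx = 0·4 + ½·1·4² = 8 cm; v ends 4 cm/s.
5–11 s: v starts 4 cm/s; Δx = 4·6 + ½·-10·6² = -156 cm; v ends -56 cm/s.
11–16 s: v starts -56 cm/s; Δx = -56·5 + ½·-9·5² = -392.5 cm; v ends -101 cm/s.
x(16) = -7 + Σ Δx = -549 cm.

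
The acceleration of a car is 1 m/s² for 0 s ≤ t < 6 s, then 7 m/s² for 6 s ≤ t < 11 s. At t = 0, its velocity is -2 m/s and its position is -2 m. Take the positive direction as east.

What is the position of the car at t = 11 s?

On each constant-a segment, Δv = aΔt and Δx = v₀Δt + ½aΔt²; chain segment to segment.
0–6 s: v starts -2 m/s; Δx = -2·6 + ½·1·6² = 6 m; v ends 4 m/s.
6–11 s: v starts 4 m/s; Δx = 4·5 + ½·7·5² = 107.5 m; v ends 39 m/s.
x(11) = -2 + Σ Δx = 111.5 m.

111.5 m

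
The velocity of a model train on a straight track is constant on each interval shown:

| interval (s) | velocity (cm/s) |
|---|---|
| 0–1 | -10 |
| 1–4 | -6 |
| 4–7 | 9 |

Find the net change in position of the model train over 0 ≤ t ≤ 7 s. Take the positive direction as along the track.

-1 cm

Displacement is the signed area under the v-t curve.
0–1 s: -10 × 1 = -10 cm
1–4 s: -6 × 3 = -18 cm
4–7 s: 9 × 3 = 27 cm
Net displacement = -1 cm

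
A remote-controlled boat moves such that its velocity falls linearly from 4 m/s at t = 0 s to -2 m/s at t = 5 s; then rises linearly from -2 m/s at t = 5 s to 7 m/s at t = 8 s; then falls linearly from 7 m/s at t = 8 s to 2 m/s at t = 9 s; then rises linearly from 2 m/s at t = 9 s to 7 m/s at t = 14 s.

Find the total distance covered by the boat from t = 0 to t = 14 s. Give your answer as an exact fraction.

265/6 m

Total distance travelled is ∫|v| dt — sum the magnitudes of each area piece.
0–5 s: v = 0 at t = 10/3 s; triangle areas 20/3 + 5/3 = 25/3 m
5–8 s: v = 0 at t = 17/3 s; triangle areas 2/3 + 49/6 = 53/6 m
8–9 s: |½(7 + 2)(1)| = 4.5 m
9–14 s: |½(2 + 7)(5)| = 22.5 m
Total distance = 265/6 m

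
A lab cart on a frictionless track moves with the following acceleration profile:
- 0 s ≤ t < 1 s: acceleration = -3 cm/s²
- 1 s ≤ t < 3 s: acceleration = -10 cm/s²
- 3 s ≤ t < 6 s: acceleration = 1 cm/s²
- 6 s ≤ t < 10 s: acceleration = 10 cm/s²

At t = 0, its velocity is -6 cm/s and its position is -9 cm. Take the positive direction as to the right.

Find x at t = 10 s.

On each constant-a segment, Δv = aΔt and Δx = v₀Δt + ½aΔt²; chain segment to segment.
0–1 s: v starts -6 cm/s; Δx = -6·1 + ½·-3·1² = -7.5 cm; v ends -9 cm/s.
1–3 s: v starts -9 cm/s; Δx = -9·2 + ½·-10·2² = -38 cm; v ends -29 cm/s.
3–6 s: v starts -29 cm/s; Δx = -29·3 + ½·1·3² = -82.5 cm; v ends -26 cm/s.
6–10 s: v starts -26 cm/s; Δx = -26·4 + ½·10·4² = -24 cm; v ends 14 cm/s.
x(10) = -9 + Σ Δx = -161 cm.

-161 cm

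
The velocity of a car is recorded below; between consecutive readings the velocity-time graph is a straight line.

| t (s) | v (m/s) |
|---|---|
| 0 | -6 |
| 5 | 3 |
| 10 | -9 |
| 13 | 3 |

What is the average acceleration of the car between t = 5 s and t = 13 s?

Average acceleration = Δv/Δt = (3 − 3)/(13 − 5) = 0 m/s².

0 m/s²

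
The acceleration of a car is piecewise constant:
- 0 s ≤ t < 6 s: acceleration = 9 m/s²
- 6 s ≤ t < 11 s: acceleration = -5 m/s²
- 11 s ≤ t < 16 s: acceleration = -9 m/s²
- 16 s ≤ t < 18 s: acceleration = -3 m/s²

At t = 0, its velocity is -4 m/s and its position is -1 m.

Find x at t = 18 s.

291 m

On each constant-a segment, Δv = aΔt and Δx = v₀Δt + ½aΔt²; chain segment to segment.
0–6 s: v starts -4 m/s; Δx = -4·6 + ½·9·6² = 138 m; v ends 50 m/s.
6–11 s: v starts 50 m/s; Δx = 50·5 + ½·-5·5² = 187.5 m; v ends 25 m/s.
11–16 s: v starts 25 m/s; Δx = 25·5 + ½·-9·5² = 12.5 m; v ends -20 m/s.
16–18 s: v starts -20 m/s; Δx = -20·2 + ½·-3·2² = -46 m; v ends -26 m/s.
x(18) = -1 + Σ Δx = 291 m.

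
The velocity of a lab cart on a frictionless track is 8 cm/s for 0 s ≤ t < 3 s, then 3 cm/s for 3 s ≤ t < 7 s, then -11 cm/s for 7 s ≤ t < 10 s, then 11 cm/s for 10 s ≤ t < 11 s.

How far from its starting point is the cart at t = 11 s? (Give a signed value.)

Net displacement equals the area under the velocity-time graph (areas below the axis count negative).
0–3 s: 8 × 3 = 24 cm
3–7 s: 3 × 4 = 12 cm
7–10 s: -11 × 3 = -33 cm
10–11 s: 11 × 1 = 11 cm
Net displacement = 14 cm

14 cm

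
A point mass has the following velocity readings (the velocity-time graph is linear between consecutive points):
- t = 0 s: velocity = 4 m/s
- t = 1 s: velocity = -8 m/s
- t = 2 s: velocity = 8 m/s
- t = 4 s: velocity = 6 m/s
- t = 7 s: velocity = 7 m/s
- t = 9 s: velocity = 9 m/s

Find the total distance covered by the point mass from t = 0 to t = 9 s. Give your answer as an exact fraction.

341/6 m

Total distance travelled is ∫|v| dt — sum the magnitudes of each area piece.
0–1 s: v = 0 at t = 1/3 s; triangle areas 2/3 + 8/3 = 10/3 m
1–2 s: v = 0 at t = 1.5 s; triangle areas 2 + 2 = 4 m
2–4 s: |½(8 + 6)(2)| = 14 m
4–7 s: |½(6 + 7)(3)| = 19.5 m
7–9 s: |½(7 + 9)(2)| = 16 m
Total distance = 341/6 m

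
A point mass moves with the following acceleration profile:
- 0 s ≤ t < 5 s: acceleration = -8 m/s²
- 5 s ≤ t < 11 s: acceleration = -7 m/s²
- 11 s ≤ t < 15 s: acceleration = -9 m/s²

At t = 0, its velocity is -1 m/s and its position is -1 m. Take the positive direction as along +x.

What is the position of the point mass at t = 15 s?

-882 m

On each constant-a segment, Δv = aΔt and Δx = v₀Δt + ½aΔt²; chain segment to segment.
0–5 s: v starts -1 m/s; Δx = -1·5 + ½·-8·5² = -105 m; v ends -41 m/s.
5–11 s: v starts -41 m/s; Δx = -41·6 + ½·-7·6² = -372 m; v ends -83 m/s.
11–15 s: v starts -83 m/s; Δx = -83·4 + ½·-9·4² = -404 m; v ends -119 m/s.
x(15) = -1 + Σ Δx = -882 m.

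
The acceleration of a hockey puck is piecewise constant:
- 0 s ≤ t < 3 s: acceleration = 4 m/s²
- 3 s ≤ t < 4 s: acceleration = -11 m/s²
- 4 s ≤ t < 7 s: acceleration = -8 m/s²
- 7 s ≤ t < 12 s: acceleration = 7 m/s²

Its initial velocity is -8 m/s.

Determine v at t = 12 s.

Δv equals the area under the a-t graph; then v = v₀ + Δv.
0–3 s: 4 × 3 = 12 m/s
3–4 s: -11 × 1 = -11 m/s
4–7 s: -8 × 3 = -24 m/s
7–12 s: 7 × 5 = 35 m/s
Δv = 12 m/s, so v(12) = -8 + (12) = 4 m/s.

4 m/s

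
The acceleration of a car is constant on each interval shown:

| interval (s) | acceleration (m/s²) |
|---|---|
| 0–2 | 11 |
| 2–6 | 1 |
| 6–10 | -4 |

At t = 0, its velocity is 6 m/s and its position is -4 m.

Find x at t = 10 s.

On each constant-a segment, Δv = aΔt and Δx = v₀Δt + ½aΔt²; chain segment to segment.
0–2 s: v starts 6 m/s; Δx = 6·2 + ½·11·2² = 34 m; v ends 28 m/s.
2–6 s: v starts 28 m/s; Δx = 28·4 + ½·1·4² = 120 m; v ends 32 m/s.
6–10 s: v starts 32 m/s; Δx = 32·4 + ½·-4·4² = 96 m; v ends 16 m/s.
x(10) = -4 + Σ Δx = 246 m.

246 m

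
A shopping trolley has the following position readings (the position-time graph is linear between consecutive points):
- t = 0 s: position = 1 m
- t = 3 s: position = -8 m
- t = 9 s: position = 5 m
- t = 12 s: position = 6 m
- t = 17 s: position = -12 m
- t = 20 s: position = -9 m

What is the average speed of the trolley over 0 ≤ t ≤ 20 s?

Average speed = (total path length)/(elapsed time); on a piecewise-linear x-t graph the path length is Σ|Δx|.
0–3 s: |Δx| = |-8 − 1| = 9 m
3–9 s: |Δx| = |5 − -8| = 13 m
9–12 s: |Δx| = |6 − 5| = 1 m
12–17 s: |Δx| = |-12 − 6| = 18 m
17–20 s: |Δx| = |-9 − -12| = 3 m
Total path = 44 m; average speed = 44/20 = 2.2 m/s.

2.2 m/s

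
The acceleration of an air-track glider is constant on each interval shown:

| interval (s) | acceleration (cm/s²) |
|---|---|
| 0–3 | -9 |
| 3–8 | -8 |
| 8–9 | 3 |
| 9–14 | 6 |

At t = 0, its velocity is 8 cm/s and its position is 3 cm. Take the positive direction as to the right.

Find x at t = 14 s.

-471 cm

On each constant-a segment, Δv = aΔt and Δx = v₀Δt + ½aΔt²; chain segment to segment.
0–3 s: v starts 8 cm/s; Δx = 8·3 + ½·-9·3² = -16.5 cm; v ends -19 cm/s.
3–8 s: v starts -19 cm/s; Δx = -19·5 + ½·-8·5² = -195 cm; v ends -59 cm/s.
8–9 s: v starts -59 cm/s; Δx = -59·1 + ½·3·1² = -57.5 cm; v ends -56 cm/s.
9–14 s: v starts -56 cm/s; Δx = -56·5 + ½·6·5² = -205 cm; v ends -26 cm/s.
x(14) = 3 + Σ Δx = -471 cm.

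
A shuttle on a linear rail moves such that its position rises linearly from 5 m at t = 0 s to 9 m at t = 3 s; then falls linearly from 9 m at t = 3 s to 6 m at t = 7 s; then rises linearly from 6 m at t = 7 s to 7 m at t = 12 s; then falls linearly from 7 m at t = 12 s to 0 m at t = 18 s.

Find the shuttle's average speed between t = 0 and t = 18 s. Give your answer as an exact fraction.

Average speed = (total path length)/(elapsed time); on a piecewise-linear x-t graph the path length is Σ|Δx|.
0–3 s: |Δx| = |9 − 5| = 4 m
3–7 s: |Δx| = |6 − 9| = 3 m
7–12 s: |Δx| = |7 − 6| = 1 m
12–18 s: |Δx| = |0 − 7| = 7 m
Total path = 15 m; average speed = 15/18 = 5/6 m/s.

5/6 m/s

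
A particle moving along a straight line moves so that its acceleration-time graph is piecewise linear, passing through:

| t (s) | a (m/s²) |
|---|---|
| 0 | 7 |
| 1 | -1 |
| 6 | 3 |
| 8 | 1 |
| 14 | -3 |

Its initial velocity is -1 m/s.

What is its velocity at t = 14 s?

5 m/s

Δv equals the area under the a-t graph; then v = v₀ + Δv.
0–1 s: ½(7 + -1)(1) = 3 m/s
1–6 s: ½(-1 + 3)(5) = 5 m/s
6–8 s: ½(3 + 1)(2) = 4 m/s
8–14 s: ½(1 + -3)(6) = -6 m/s
Δv = 6 m/s, so v(14) = -1 + (6) = 5 m/s.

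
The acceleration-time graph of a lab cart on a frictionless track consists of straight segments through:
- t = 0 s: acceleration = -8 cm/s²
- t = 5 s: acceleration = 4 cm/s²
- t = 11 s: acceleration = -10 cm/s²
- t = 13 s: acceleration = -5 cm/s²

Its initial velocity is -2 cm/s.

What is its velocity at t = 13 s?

-45 cm/s

Δv equals the area under the a-t graph; then v = v₀ + Δv.
0–5 s: ½(-8 + 4)(5) = -10 cm/s
5–11 s: ½(4 + -10)(6) = -18 cm/s
11–13 s: ½(-10 + -5)(2) = -15 cm/s
Δv = -43 cm/s, so v(13) = -2 + (-43) = -45 cm/s.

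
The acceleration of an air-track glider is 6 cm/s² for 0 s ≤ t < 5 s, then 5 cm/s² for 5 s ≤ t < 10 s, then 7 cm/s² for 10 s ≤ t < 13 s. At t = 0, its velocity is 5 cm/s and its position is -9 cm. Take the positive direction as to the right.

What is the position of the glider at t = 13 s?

On each constant-a segment, Δv = aΔt and Δx = v₀Δt + ½aΔt²; chain segment to segment.
0–5 s: v starts 5 cm/s; Δx = 5·5 + ½·6·5² = 100 cm; v ends 35 cm/s.
5–10 s: v starts 35 cm/s; Δx = 35·5 + ½·5·5² = 237.5 cm; v ends 60 cm/s.
10–13 s: v starts 60 cm/s; Δx = 60·3 + ½·7·3² = 211.5 cm; v ends 81 cm/s.
x(13) = -9 + Σ Δx = 540 cm.

540 cm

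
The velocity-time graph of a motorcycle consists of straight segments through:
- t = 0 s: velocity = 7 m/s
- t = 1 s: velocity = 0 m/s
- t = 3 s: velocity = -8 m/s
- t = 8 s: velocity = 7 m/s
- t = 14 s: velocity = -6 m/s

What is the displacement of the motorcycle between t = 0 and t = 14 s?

-4 m

Displacement is the signed area under the v-t curve.
0–1 s: ½(7 + 0)(1) = 3.5 m
1–3 s: ½(0 + -8)(2) = -8 m
3–8 s: ½(-8 + 7)(5) = -2.5 m
8–14 s: ½(7 + -6)(6) = 3 m
Net displacement = -4 m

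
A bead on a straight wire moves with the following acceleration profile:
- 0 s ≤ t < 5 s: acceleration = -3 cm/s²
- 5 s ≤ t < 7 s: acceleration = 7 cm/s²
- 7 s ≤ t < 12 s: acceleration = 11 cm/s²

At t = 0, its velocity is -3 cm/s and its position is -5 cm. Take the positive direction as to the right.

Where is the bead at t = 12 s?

On each constant-a segment, Δv = aΔt and Δx = v₀Δt + ½aΔt²; chain segment to segment.
0–5 s: v starts -3 cm/s; Δx = -3·5 + ½·-3·5² = -52.5 cm; v ends -18 cm/s.
5–7 s: v starts -18 cm/s; Δx = -18·2 + ½·7·2² = -22 cm; v ends -4 cm/s.
7–12 s: v starts -4 cm/s; Δx = -4·5 + ½·11·5² = 117.5 cm; v ends 51 cm/s.
x(12) = -5 + Σ Δx = 38 cm.

38 cm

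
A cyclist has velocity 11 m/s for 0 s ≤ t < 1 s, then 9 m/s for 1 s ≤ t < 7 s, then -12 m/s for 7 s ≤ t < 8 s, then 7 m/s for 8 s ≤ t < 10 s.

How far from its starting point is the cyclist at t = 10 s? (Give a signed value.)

67 m

Displacement is the signed area under the v-t curve.
0–1 s: 11 × 1 = 11 m
1–7 s: 9 × 6 = 54 m
7–8 s: -12 × 1 = -12 m
8–10 s: 7 × 2 = 14 m
Net displacement = 67 m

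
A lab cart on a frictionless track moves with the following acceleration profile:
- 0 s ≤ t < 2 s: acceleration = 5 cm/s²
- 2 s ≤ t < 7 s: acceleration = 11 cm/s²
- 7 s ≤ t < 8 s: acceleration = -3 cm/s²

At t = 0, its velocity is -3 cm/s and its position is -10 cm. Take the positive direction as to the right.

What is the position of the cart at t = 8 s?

On each constant-a segment, Δv = aΔt and Δx = v₀Δt + ½aΔt²; chain segment to segment.
0–2 s: v starts -3 cm/s; Δx = -3·2 + ½·5·2² = 4 cm; v ends 7 cm/s.
2–7 s: v starts 7 cm/s; Δx = 7·5 + ½·11·5² = 172.5 cm; v ends 62 cm/s.
7–8 s: v starts 62 cm/s; Δx = 62·1 + ½·-3·1² = 60.5 cm; v ends 59 cm/s.
x(8) = -10 + Σ Δx = 227 cm.

227 cm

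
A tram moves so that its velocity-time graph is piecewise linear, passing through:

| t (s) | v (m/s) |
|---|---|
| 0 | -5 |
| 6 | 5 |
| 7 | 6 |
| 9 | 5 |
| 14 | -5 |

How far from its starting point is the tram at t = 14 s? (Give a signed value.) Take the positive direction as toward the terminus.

16.5 m

Displacement is the signed area under the v-t curve.
0–6 s: ½(-5 + 5)(6) = 0 m
6–7 s: ½(5 + 6)(1) = 5.5 m
7–9 s: ½(6 + 5)(2) = 11 m
9–14 s: ½(5 + -5)(5) = 0 m
Net displacement = 16.5 m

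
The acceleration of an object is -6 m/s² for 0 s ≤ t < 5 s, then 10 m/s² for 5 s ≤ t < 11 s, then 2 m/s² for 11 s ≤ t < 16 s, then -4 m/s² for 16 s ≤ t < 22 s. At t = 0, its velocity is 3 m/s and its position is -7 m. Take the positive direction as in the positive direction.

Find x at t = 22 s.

327 m

On each constant-a segment, Δv = aΔt and Δx = v₀Δt + ½aΔt²; chain segment to segment.
0–5 s: v starts 3 m/s; Δx = 3·5 + ½·-6·5² = -60 m; v ends -27 m/s.
5–11 s: v starts -27 m/s; Δx = -27·6 + ½·10·6² = 18 m; v ends 33 m/s.
11–16 s: v starts 33 m/s; Δx = 33·5 + ½·2·5² = 190 m; v ends 43 m/s.
16–22 s: v starts 43 m/s; Δx = 43·6 + ½·-4·6² = 186 m; v ends 19 m/s.
x(22) = -7 + Σ Δx = 327 m.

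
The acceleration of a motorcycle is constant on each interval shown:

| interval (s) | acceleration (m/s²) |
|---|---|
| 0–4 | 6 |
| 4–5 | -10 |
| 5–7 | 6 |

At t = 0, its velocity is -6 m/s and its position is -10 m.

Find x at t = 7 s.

55 m

On each constant-a segment, Δv = aΔt and Δx = v₀Δt + ½aΔt²; chain segment to segment.
0–4 s: v starts -6 m/s; Δx = -6·4 + ½·6·4² = 24 m; v ends 18 m/s.
4–5 s: v starts 18 m/s; Δx = 18·1 + ½·-10·1² = 13 m; v ends 8 m/s.
5–7 s: v starts 8 m/s; Δx = 8·2 + ½·6·2² = 28 m; v ends 20 m/s.
x(7) = -10 + Σ Δx = 55 m.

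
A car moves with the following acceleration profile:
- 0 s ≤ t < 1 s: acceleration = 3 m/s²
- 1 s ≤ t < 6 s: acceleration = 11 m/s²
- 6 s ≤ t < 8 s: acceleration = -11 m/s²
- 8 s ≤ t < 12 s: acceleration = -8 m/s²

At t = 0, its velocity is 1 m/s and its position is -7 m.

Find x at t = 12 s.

On each constant-a segment, Δv = aΔt and Δx = v₀Δt + ½aΔt²; chain segment to segment.
0–1 s: v starts 1 m/s; Δx = 1·1 + ½·3·1² = 2.5 m; v ends 4 m/s.
1–6 s: v starts 4 m/s; Δx = 4·5 + ½·11·5² = 157.5 m; v ends 59 m/s.
6–8 s: v starts 59 m/s; Δx = 59·2 + ½·-11·2² = 96 m; v ends 37 m/s.
8–12 s: v starts 37 m/s; Δx = 37·4 + ½·-8·4² = 84 m; v ends 5 m/s.
x(12) = -7 + Σ Δx = 333 m.

333 m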